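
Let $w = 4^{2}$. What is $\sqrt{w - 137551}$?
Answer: $i \sqrt{137535} \approx 370.86 i$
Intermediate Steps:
$w = 16$
$\sqrt{w - 137551} = \sqrt{16 - 137551} = \sqrt{-137535} = i \sqrt{137535}$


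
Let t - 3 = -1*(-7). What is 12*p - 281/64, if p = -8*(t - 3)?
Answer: -43289/64 ≈ -676.39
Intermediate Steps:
t = 10 (t = 3 - 1*(-7) = 3 + 7 = 10)
p = -56 (p = -8*(10 - 3) = -8*7 = -56)
12*p - 281/64 = 12*(-56) - 281/64 = -672 - 281*1/64 = -672 - 281/64 = -43289/64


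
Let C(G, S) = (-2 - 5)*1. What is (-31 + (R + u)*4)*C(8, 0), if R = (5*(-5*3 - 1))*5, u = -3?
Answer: 11501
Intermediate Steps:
R = -400 (R = (5*(-15 - 1))*5 = (5*(-16))*5 = -80*5 = -400)
C(G, S) = -7 (C(G, S) = -7*1 = -7)
(-31 + (R + u)*4)*C(8, 0) = (-31 + (-400 - 3)*4)*(-7) = (-31 - 403*4)*(-7) = (-31 - 1612)*(-7) = -1643*(-7) = 11501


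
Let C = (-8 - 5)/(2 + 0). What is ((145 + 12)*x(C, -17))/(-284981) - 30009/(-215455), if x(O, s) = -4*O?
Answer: 7672507519/61400581355 ≈ 0.12496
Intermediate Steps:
C = -13/2 ≈ -6.5000
((145 + 12)*x(C, -17))/(-284981) - 30009/(-215455) = ((145 + 12)*(-4*(-13/2)))/(-284981) - 30009/(-215455) = (157*26)*(-1/284981) - 30009*(-1/215455) = 4082*(-1/284981) + 30009/215455 = -4082/284981 + 30009/215455 = 7672507519/61400581355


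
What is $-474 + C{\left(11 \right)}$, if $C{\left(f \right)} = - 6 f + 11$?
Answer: $-529$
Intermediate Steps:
$C{\left(f \right)} = 11 - 6 f$
$-474 + C{\left(11 \right)} = -474 + \left(11 - 66\right) = -474 - 55 = -529$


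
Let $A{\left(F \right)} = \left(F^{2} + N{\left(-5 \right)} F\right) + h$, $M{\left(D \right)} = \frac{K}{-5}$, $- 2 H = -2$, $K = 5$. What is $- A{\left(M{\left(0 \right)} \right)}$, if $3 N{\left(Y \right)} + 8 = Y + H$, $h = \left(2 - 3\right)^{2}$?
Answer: $-6$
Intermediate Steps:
$H = 1$ ($H = \left(- \frac{1}{2}\right) \left(-2\right) = 1$)
$h = 1$ ($h = \left(-1\right)^{2} = 1$)
$M{\left(D \right)} = -1$ ($M{\left(D \right)} = \frac{5}{-5} = 5 \left(- \frac{1}{5}\right) = -1$)
$N{\left(Y \right)} = - \frac{7}{3} + \frac{Y}{3}$ ($N{\left(Y \right)} = - \frac{8}{3} + \frac{Y + 1}{3} = - \frac{8}{3} + \frac{1 + Y}{3} = - \frac{8}{3} + \left(\frac{1}{3} + \frac{Y}{3}\right) = - \frac{7}{3} + \frac{Y}{3}$)
$A{\left(F \right)} = 1 + F^{2} - 4 F$ ($A{\left(F \right)} = \left(F^{2} + \left(- \frac{7}{3} + \frac{1}{3} \left(-5\right)\right) F\right) + 1 = \left(F^{2} + \left(- \frac{7}{3} - \frac{5}{3}\right) F\right) + 1 = \left(F^{2} - 4 F\right) + 1 = 1 + F^{2} - 4 F$)
$- A{\left(M{\left(0 \right)} \right)} = - (1 + \left(-1\right)^{2} - -4) = - (1 + 1 + 4) = \left(-1\right) 6 = -6$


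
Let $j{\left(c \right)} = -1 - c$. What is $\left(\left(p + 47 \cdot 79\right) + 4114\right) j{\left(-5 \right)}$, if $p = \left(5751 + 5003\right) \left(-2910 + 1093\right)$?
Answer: $-78128764$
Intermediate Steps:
$p = -19540018$ ($p = 10754 \left(-1817\right) = -19540018$)
$\left(\left(p + 47 \cdot 79\right) + 4114\right) j{\left(-5 \right)} = \left(\left(-19540018 + 47 \cdot 79\right) + 4114\right) \left(-1 - -5\right) = \left(\left(-19540018 + 3713\right) + 4114\right) \left(-1 + 5\right) = \left(-19536305 + 4114\right) 4 = \left(-19532191\right) 4 = -78128764$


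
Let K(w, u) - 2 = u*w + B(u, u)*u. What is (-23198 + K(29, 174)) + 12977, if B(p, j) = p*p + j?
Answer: 5293127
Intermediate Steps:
B(p, j) = j + p**2 (B(p, j) = p**2 + j = j + p**2)
K(w, u) = 2 + u*w + u*(u + u**2) (K(w, u) = 2 + (u*w + (u + u**2)*u) = 2 + (u*w + u*(u + u**2)) = 2 + u*w + u*(u + u**2))
(-23198 + K(29, 174)) + 12977 = (-23198 + (2 + 174*29 + 174**2*(1 + 174))) + 12977 = (-23198 + (2 + 5046 + 30276*175)) + 12977 = (-23198 + (2 + 5046 + 5298300)) + 12977 = (-23198 + 5303348) + 12977 = 5280150 + 12977 = 5293127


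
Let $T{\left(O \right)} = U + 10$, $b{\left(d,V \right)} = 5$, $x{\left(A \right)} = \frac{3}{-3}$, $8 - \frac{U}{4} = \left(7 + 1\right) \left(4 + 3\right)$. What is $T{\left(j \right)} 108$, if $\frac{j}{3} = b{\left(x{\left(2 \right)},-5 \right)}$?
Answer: $-19656$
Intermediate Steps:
$U = -192$ ($U = 32 - 4 \left(7 + 1\right) \left(4 + 3\right) = 32 - 4 \cdot 8 \cdot 7 = 32 - 224 = -192$)
$x{\left(A \right)} = -1$ ($x{\left(A \right)} = 3 \left(- \frac{1}{3}\right) = -1$)
$j = 15$ ($j = 3 \cdot 5 = 15$)
$T{\left(O \right)} = -182$ ($T{\left(O \right)} = -192 + 10 = -182$)
$T{\left(j \right)} 108 = \left(-182\right) 108 = -19656$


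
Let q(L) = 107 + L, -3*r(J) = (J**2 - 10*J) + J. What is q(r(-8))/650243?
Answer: 185/1950729 ≈ 9.4836e-5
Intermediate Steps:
r(J) = 3*J - J**2/3 (r(J) = -((J**2 - 10*J) + J)/3 = -(J**2 - 9*J)/3 = 3*J - J**2/3)
q(r(-8))/650243 = (107 + (1/3)*(-8)*(9 - 1*(-8)))/650243 = (107 + (1/3)*(-8)*(9 + 8))*(1/650243) = (107 + (1/3)*(-8)*17)*(1/650243) = (107 - 136/3)*(1/650243) = (185/3)*(1/650243) = 185/1950729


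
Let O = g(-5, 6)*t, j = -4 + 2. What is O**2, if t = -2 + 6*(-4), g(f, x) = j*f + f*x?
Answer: 270400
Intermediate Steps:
j = -2
g(f, x) = -2*f + f*x
t = -26 (t = -2 - 24 = -26)
O = 520 (O = -5*(-2 + 6)*(-26) = -5*4*(-26) = -20*(-26) = 520)
O**2 = 520**2 = 270400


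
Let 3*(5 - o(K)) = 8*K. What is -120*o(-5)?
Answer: -2200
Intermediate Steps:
o(K) = 5 - 8*K/3
-120*o(-5) = -120*(5 - 8/3*(-5)) = -120*(5 + 40/3) = -120*55/3 = -2200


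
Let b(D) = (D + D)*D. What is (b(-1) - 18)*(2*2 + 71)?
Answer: -1200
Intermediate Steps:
b(D) = 2*D**2 (b(D) = (2*D)*D = 2*D**2)
(b(-1) - 18)*(2*2 + 71) = (2*(-1)**2 - 18)*(2*2 + 71) = (2*1 - 18)*(4 + 71) = (2 - 18)*75 = -16*75 = -1200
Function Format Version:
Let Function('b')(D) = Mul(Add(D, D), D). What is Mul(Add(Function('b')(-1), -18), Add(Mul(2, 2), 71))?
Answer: -1200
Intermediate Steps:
Function('b')(D) = Mul(2, Pow(D, 2)) (Function('b')(D) = Mul(Mul(2, D), D) = Mul(2, Pow(D, 2)))
Mul(Add(Function('b')(-1), -18), Add(Mul(2, 2), 71)) = Mul(Add(Mul(2, Pow(-1, 2)), -18), Add(Mul(2, 2), 71)) = Mul(Add(Mul(2, 1), -18), Add(4, 71)) = Mul(Add(2, -18), 75) = Mul(-16, 75) = -1200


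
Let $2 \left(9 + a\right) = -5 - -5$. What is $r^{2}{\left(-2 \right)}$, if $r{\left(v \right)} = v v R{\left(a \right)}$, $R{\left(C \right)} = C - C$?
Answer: $0$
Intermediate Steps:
$a = -9$ ($a = -9 + \frac{-5 - -5}{2} = -9 + \frac{-5 + 5}{2} = -9 + \frac{1}{2} \cdot 0 = -9 + 0 = -9$)
$R{\left(C \right)} = 0$
$r{\left(v \right)} = 0$ ($r{\left(v \right)} = v v 0 = v^{2} \cdot 0 = 0$)
$r^{2}{\left(-2 \right)} = 0^{2} = 0$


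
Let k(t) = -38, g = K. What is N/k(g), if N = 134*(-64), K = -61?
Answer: 4288/19 ≈ 225.68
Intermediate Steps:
N = -8576
g = -61
N/k(g) = -8576/(-38) = -8576*(-1/38) = 4288/19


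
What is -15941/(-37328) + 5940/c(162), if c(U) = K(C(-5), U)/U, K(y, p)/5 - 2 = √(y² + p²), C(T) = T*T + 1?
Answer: -1161577265/83726704 + 32076*√6730/2243 ≈ 1159.3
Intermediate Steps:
C(T) = 1 + T² (C(T) = T² + 1 = 1 + T²)
K(y, p) = 10 + 5*√(p² + y²) (K(y, p) = 10 + 5*√(y² + p²) = 10 + 5*√(p² + y²))
c(U) = (10 + 5*√(676 + U²))/U (c(U) = (10 + 5*√(U² + (1 + (-5)²)²))/U = (10 + 5*√(U² + (1 + 25)²))/U = (10 + 5*√(U² + 26²))/U = (10 + 5*√(U² + 676))/U = (10 + 5*√(676 + U²))/U)
-15941/(-37328) + 5940/c(162) = -15941/(-37328) + 5940/((5*(2 + √(676 + 162²))/162)) = -15941*(-1/37328) + 5940/((5*(1/162)*(2 + √(676 + 26244)))) = 15941/37328 + 5940/((5*(1/162)*(2 + √26920))) = 15941/37328 + 5940/((5*(1/162)*(2 + 2*√6730))) = 15941/37328 + 5940/(5/81 + 5*√6730/81)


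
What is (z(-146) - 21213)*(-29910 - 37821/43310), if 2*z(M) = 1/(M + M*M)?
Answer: 1163510271354844899/1833745400 ≈ 6.3450e+8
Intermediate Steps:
z(M) = 1/(2*(M + M**2)) (z(M) = 1/(2*(M + M*M)) = 1/(2*(M + M**2)))
(z(-146) - 21213)*(-29910 - 37821/43310) = ((1/2)/(-146*(1 - 146)) - 21213)*(-29910 - 37821/43310) = ((1/2)*(-1/146)/(-145) - 21213)*(-29910 - 37821*1/43310) = ((1/2)*(-1/146)*(-1/145) - 21213)*(-29910 - 37821/43310) = (1/42340 - 21213)*(-1295439921/43310) = -898158419/42340*(-1295439921/43310) = 1163510271354844899/1833745400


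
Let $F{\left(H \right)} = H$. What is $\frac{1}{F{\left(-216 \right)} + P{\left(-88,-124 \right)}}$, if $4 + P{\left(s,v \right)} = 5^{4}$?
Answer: $\frac{1}{405} \approx 0.0024691$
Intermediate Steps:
$P{\left(s,v \right)} = 621$ ($P{\left(s,v \right)} = -4 + 5^{4} = -4 + 625 = 621$)
$\frac{1}{F{\left(-216 \right)} + P{\left(-88,-124 \right)}} = \frac{1}{-216 + 621} = \frac{1}{405}$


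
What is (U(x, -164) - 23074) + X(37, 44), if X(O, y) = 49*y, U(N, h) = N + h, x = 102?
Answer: -20980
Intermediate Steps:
(U(x, -164) - 23074) + X(37, 44) = ((102 - 164) - 23074) + 49*44 = (-62 - 23074) + 2156 = -23136 + 2156 = -20980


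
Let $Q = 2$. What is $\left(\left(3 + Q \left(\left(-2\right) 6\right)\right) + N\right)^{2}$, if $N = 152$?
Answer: $17161$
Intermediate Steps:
$\left(\left(3 + Q \left(\left(-2\right) 6\right)\right) + N\right)^{2} = \left(\left(3 + 2 \left(\left(-2\right) 6\right)\right) + 152\right)^{2} = \left(\left(3 + 2 \left(-12\right)\right) + 152\right)^{2} = \left(\left(3 - 24\right) + 152\right)^{2} = \left(-21 + 152\right)^{2} = 131^{2} = 17161$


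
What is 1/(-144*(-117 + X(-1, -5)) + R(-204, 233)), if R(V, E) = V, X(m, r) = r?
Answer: 1/17364 ≈ 5.7590e-5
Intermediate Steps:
1/(-144*(-117 + X(-1, -5)) + R(-204, 233)) = 1/(-144*(-117 - 5) - 204) = 1/(-144*(-122) - 204) = 1/(17568 - 204) = 1/17364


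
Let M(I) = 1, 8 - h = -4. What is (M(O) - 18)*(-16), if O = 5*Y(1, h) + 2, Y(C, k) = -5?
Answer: 272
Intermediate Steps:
h = 12 (h = 8 - 1*(-4) = 8 + 4 = 12)
O = -23 (O = 5*(-5) + 2 = -25 + 2 = -23)
(M(O) - 18)*(-16) = (1 - 18)*(-16) = -17*(-16) = 272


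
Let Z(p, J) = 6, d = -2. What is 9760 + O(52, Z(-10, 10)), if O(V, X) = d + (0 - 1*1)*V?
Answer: 9706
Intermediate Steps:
O(V, X) = -2 - V (O(V, X) = -2 + (0 - 1*1)*V = -2 + (0 - 1)*V = -2 - V)
9760 + O(52, Z(-10, 10)) = 9760 + (-2 - 1*52) = 9760 + (-2 - 52) = 9760 - 54 = 9706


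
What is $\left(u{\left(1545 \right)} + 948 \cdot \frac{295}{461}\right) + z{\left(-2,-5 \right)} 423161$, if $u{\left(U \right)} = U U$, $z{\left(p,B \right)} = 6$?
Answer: $\frac{2271161511}{461} \approx 4.9266 \cdot 10^{6}$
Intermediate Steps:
$u{\left(U \right)} = U^{2}$
$\left(u{\left(1545 \right)} + 948 \cdot \frac{295}{461}\right) + z{\left(-2,-5 \right)} 423161 = \left(1545^{2} + 948 \cdot \frac{295}{461}\right) + 6 \cdot 423161 = \left(2387025 + 948 \cdot 295 \cdot \frac{1}{461}\right) + 2538966 = \left(2387025 + 948 \cdot \frac{295}{461}\right) + 2538966 = \left(2387025 + \frac{279660}{461}\right) + 2538966 = \frac{1100698185}{461} + 2538966 = \frac{2271161511}{461}$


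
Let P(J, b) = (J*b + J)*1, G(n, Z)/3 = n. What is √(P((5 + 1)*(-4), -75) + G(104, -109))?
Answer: 6*√58 ≈ 45.695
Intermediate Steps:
G(n, Z) = 3*n
P(J, b) = J + J*b (P(J, b) = (J + J*b)*1 = J + J*b)
√(P((5 + 1)*(-4), -75) + G(104, -109)) = √(((5 + 1)*(-4))*(1 - 75) + 3*104) = √((6*(-4))*(-74) + 312) = √(-24*(-74) + 312) = √(1776 + 312) = √2088 = 6*√58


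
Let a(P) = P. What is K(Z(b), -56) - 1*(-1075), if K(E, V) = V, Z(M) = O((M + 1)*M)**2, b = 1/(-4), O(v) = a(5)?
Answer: 1019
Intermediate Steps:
O(v) = 5
b = -1/4 ≈ -0.25000
Z(M) = 25 (Z(M) = 5**2 = 25)
K(Z(b), -56) - 1*(-1075) = -56 - 1*(-1075) = -56 + 1075 = 1019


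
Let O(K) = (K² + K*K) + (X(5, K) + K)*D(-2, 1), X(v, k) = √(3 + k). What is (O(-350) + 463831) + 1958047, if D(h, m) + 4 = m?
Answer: 2667928 - 3*I*√347 ≈ 2.6679e+6 - 55.884*I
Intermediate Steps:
D(h, m) = -4 + m
O(K) = -3*K - 3*√(3 + K) + 2*K² (O(K) = (K² + K*K) + (√(3 + K) + K)*(-4 + 1) = (K² + K²) + (K + √(3 + K))*(-3) = 2*K² + (-3*K - 3*√(3 + K)) = -3*K - 3*√(3 + K) + 2*K²)
(O(-350) + 463831) + 1958047 = ((-3*(-350) - 3*√(3 - 350) + 2*(-350)²) + 463831) + 1958047 = ((1050 - 3*I*√347 + 2*122500) + 463831) + 1958047 = ((1050 - 3*I*√347 + 245000) + 463831) + 1958047 = ((246050 - 3*I*√347) + 463831) + 1958047 = (709881 - 3*I*√347) + 1958047 = 2667928 - 3*I*√347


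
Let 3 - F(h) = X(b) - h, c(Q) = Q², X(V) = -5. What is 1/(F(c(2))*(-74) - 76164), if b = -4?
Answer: -1/77052 ≈ -1.2978e-5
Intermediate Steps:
F(h) = 8 + h (F(h) = 3 - (-5 - h) = 3 + (5 + h) = 8 + h)
1/(F(c(2))*(-74) - 76164) = 1/((8 + 2²)*(-74) - 76164) = 1/((8 + 4)*(-74) - 76164) = 1/(12*(-74) - 76164) = 1/(-888 - 76164) = 1/(-77052) = -1/77052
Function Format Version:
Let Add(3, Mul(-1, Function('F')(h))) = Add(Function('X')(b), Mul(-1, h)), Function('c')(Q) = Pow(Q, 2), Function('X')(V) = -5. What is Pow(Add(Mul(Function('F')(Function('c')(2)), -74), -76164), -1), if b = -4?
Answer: Rational(-1, 77052) ≈ -1.2978e-5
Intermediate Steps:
Function('F')(h) = Add(8, h) (Function('F')(h) = Add(3, Mul(-1, Add(-5, Mul(-1, h)))) = Add(3, Add(5, h)) = Add(8, h))
Pow(Add(Mul(Function('F')(Function('c')(2)), -74), -76164), -1) = Pow(Add(Mul(Add(8, Pow(2, 2)), -74), -76164), -1) = Pow(Add(Mul(Add(8, 4), -74), -76164), -1) = Pow(Add(Mul(12, -74), -76164), -1) = Pow(Add(-888, -76164), -1) = Pow(-77052, -1) = Rational(-1, 77052)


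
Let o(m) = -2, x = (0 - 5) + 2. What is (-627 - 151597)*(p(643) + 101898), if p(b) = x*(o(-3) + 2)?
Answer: -15511321152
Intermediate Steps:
x = -3 (x = -5 + 2 = -3)
p(b) = 0 (p(b) = -3*(-2 + 2) = -3*0 = 0)
(-627 - 151597)*(p(643) + 101898) = (-627 - 151597)*(0 + 101898) = -152224*101898 = -15511321152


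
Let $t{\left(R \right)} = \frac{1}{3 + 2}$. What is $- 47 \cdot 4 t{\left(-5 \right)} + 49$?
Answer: $\frac{57}{5} \approx 11.4$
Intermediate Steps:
$t{\left(R \right)} = \frac{1}{5}$
$- 47 \cdot 4 t{\left(-5 \right)} + 49 = - 47 \cdot 4 \cdot \frac{1}{5} + 49 = \left(-47\right) \frac{4}{5} + 49 = - \frac{188}{5} + 49 = \frac{57}{5}$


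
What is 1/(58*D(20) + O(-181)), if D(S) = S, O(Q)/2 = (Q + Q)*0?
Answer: 1/1160 ≈ 0.00086207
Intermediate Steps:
O(Q) = 0 (O(Q) = 2*((Q + Q)*0) = 2*((2*Q)*0) = 2*0 = 0)
1/(58*D(20) + O(-181)) = 1/(58*20 + 0) = 1/(1160 + 0) = 1/1160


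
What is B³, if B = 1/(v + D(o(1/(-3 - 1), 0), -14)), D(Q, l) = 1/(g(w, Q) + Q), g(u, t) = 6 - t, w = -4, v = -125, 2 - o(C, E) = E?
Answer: -216/420189749 ≈ -5.1405e-7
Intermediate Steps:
o(C, E) = 2 - E
D(Q, l) = ⅙ (D(Q, l) = 1/((6 - Q) + Q) = 1/6 = ⅙)
B = -6/749 (B = 1/(-125 + ⅙) = 1/(-749/6) = -6/749 ≈ -0.0080107)
B³ = (-6/749)³ = -216/420189749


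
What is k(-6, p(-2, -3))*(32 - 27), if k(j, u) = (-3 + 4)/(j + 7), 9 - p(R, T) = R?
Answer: 5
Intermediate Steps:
p(R, T) = 9 - R
k(j, u) = 1/(7 + j)
k(-6, p(-2, -3))*(32 - 27) = (32 - 27)/(7 - 6) = 5/1 = 1*5 = 5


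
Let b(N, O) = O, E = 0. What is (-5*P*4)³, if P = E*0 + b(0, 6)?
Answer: -1728000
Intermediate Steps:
P = 6 (P = 0*0 + 6 = 0 + 6 = 6)
(-5*P*4)³ = (-5*6*4)³ = (-30*4)³ = (-120)³ = -1728000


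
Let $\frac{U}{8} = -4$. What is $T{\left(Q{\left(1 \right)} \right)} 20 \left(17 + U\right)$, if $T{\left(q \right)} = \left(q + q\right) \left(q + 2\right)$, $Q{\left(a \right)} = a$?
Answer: $-1800$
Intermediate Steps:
$U = -32$ ($U = 8 \left(-4\right) = -32$)
$T{\left(q \right)} = 2 q \left(2 + q\right)$
$T{\left(Q{\left(1 \right)} \right)} 20 \left(17 + U\right) = 2 \cdot 1 \left(2 + 1\right) 20 \left(17 - 32\right) = 2 \cdot 1 \cdot 3 \cdot 20 \left(-15\right) = 6 \left(-300\right) = -1800$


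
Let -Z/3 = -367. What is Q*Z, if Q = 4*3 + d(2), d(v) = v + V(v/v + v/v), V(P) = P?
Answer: 17616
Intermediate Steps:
d(v) = 2 + v (d(v) = v + (v/v + v/v) = v + (1 + 1) = v + 2 = 2 + v)
Z = 1101 (Z = -3*(-367) = 1101)
Q = 16 (Q = 4*3 + (2 + 2) = 12 + 4 = 16)
Q*Z = 16*1101 = 17616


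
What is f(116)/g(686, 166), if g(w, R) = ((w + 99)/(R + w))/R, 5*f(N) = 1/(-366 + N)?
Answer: -70716/490625 ≈ -0.14413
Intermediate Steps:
f(N) = 1/(5*(-366 + N))
g(w, R) = (99 + w)/(R*(R + w)) (g(w, R) = ((99 + w)/(R + w))/R = (99 + w)/(R*(R + w)))
f(116)/g(686, 166) = (1/(5*(-366 + 116)))/(((99 + 686)/(166*(166 + 686)))) = ((1/5)/(-250))/(((1/166)*785/852)) = ((1/5)*(-1/250))/(((1/166)*(1/852)*785)) = -1/(1250*785/141432) = -1/1250*141432/785 = -70716/490625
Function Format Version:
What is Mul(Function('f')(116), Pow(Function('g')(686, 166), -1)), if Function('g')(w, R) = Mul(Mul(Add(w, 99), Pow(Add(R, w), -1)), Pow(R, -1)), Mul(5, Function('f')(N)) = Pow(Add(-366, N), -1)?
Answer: Rational(-70716, 490625) ≈ -0.14413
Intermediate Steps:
Function('f')(N) = Mul(Rational(1, 5), Pow(Add(-366, N), -1))
Function('g')(w, R) = Mul(Pow(R, -1), Pow(Add(R, w), -1), Add(99, w)) (Function('g')(w, R) = Mul(Mul(Add(99, w), Pow(Add(R, w), -1)), Pow(R, -1)) = Mul(Mul(Pow(Add(R, w), -1), Add(99, w)), Pow(R, -1)) = Mul(Pow(R, -1), Pow(Add(R, w), -1), Add(99, w)))
Mul(Function('f')(116), Pow(Function('g')(686, 166), -1)) = Mul(Mul(Rational(1, 5), Pow(Add(-366, 116), -1)), Pow(Mul(Pow(166, -1), Pow(Add(166, 686), -1), Add(99, 686)), -1)) = Mul(Mul(Rational(1, 5), Pow(-250, -1)), Pow(Mul(Rational(1, 166), Pow(852, -1), 785), -1)) = Mul(Mul(Rational(1, 5), Rational(-1, 250)), Pow(Mul(Rational(1, 166), Rational(1, 852), 785), -1)) = Mul(Rational(-1, 1250), Pow(Rational(785, 141432), -1)) = Mul(Rational(-1, 1250), Rational(141432, 785)) = Rational(-70716, 490625)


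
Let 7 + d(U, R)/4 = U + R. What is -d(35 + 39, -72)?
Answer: 20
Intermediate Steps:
d(U, R) = -28 + 4*R + 4*U (d(U, R) = -28 + 4*(U + R) = -28 + 4*(R + U) = -28 + (4*R + 4*U) = -28 + 4*R + 4*U)
-d(35 + 39, -72) = -(-28 + 4*(-72) + 4*(35 + 39)) = -(-28 - 288 + 4*74) = -(-28 - 288 + 296) = -1*(-20) = 20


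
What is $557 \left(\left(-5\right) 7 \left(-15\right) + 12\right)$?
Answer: $299109$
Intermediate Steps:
$557 \left(\left(-5\right) 7 \left(-15\right) + 12\right) = 557 \left(\left(-35\right) \left(-15\right) + 12\right) = 557 \left(525 + 12\right) = 557 \cdot 537 = 299109$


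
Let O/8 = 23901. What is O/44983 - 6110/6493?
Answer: 966667414/292074619 ≈ 3.3097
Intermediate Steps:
O = 191208 (O = 8*23901 = 191208)
O/44983 - 6110/6493 = 191208/44983 - 6110/6493 = 966667414/292074619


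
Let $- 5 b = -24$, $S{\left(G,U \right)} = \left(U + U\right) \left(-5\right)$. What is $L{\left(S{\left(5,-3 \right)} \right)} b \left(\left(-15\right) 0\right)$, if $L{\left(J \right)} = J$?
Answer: $0$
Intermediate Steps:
$S{\left(G,U \right)} = - 10 U$ ($S{\left(G,U \right)} = 2 U \left(-5\right) = - 10 U$)
$b = \frac{24}{5}$ ($b = \left(- \frac{1}{5}\right) \left(-24\right) = \frac{24}{5} \approx 4.8$)
$L{\left(S{\left(5,-3 \right)} \right)} b \left(\left(-15\right) 0\right) = \left(-10\right) \left(-3\right) \frac{24}{5} \left(\left(-15\right) 0\right) = 30 \cdot \frac{24}{5} \cdot 0 = 144 \cdot 0 = 0$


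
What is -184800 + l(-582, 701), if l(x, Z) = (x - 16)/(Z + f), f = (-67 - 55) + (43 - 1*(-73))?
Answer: -128436598/695 ≈ -1.8480e+5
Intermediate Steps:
f = -6 (f = -122 + (43 + 73) = -122 + 116 = -6)
l(x, Z) = (-16 + x)/(-6 + Z) (l(x, Z) = (x - 16)/(Z - 6) = (-16 + x)/(-6 + Z))
-184800 + l(-582, 701) = -184800 + (-16 - 582)/(-6 + 701) = -184800 - 598/695 = -128436598/695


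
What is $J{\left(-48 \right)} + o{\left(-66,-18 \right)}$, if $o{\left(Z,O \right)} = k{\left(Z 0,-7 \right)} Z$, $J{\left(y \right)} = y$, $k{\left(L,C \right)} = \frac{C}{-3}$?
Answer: $-202$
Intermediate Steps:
$k{\left(L,C \right)} = - \frac{C}{3}$ ($k{\left(L,C \right)} = C \left(- \frac{1}{3}\right) = - \frac{C}{3}$)
$o{\left(Z,O \right)} = \frac{7 Z}{3}$ ($o{\left(Z,O \right)} = \left(- \frac{1}{3}\right) \left(-7\right) Z = \frac{7 Z}{3}$)
$J{\left(-48 \right)} + o{\left(-66,-18 \right)} = -48 + \frac{7}{3} \left(-66\right) = -48 - 154 = -202$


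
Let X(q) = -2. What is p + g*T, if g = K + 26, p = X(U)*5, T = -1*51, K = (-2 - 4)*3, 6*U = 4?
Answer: -418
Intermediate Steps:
U = ⅔ (U = (⅙)*4 = ⅔ ≈ 0.66667)
K = -18 (K = -6*3 = -18)
T = -51
p = -10 (p = -2*5 = -10)
g = 8 (g = -18 + 26 = 8)
p + g*T = -10 + 8*(-51) = -10 - 408 = -418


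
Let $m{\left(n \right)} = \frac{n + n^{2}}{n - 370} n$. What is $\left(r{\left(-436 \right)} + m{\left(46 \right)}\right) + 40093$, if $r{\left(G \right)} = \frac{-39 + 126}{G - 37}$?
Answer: $\frac{1524315863}{38313} \approx 39786.0$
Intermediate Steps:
$r{\left(G \right)} = \frac{87}{-37 + G}$
$m{\left(n \right)} = \frac{n \left(n + n^{2}\right)}{-370 + n}$ ($m{\left(n \right)} = \frac{n + n^{2}}{-370 + n} n = \frac{n \left(n + n^{2}\right)}{-370 + n}$)
$\left(r{\left(-436 \right)} + m{\left(46 \right)}\right) + 40093 = \left(\frac{87}{-37 - 436} + \frac{46^{2} \left(1 + 46\right)}{-370 + 46}\right) + 40093 = \left(\frac{87}{-473} + 2116 \frac{1}{-324} \cdot 47\right) + 40093 = \left(87 \left(- \frac{1}{473}\right) + 2116 \left(- \frac{1}{324}\right) 47\right) + 40093 = \left(- \frac{87}{473} - \frac{24863}{81}\right) + 40093 = - \frac{11767246}{38313} + 40093 = \frac{1524315863}{38313}$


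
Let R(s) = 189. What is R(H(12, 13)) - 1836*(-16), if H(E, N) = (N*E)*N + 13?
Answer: 29565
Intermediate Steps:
H(E, N) = 13 + E*N**2 (H(E, N) = (E*N)*N + 13 = E*N**2 + 13 = 13 + E*N**2)
R(H(12, 13)) - 1836*(-16) = 189 - 1836*(-16) = 189 - 1*(-29376) = 189 + 29376 = 29565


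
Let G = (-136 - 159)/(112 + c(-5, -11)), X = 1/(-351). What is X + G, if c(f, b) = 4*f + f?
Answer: -34544/10179 ≈ -3.3937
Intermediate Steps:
c(f, b) = 5*f
X = -1/351 ≈ -0.0028490
G = -295/87 (G = (-136 - 159)/(112 + 5*(-5)) = -295/(112 - 25) = -295/87 ≈ -3.3908)
X + G = -1/351 - 295/87 = -34544/10179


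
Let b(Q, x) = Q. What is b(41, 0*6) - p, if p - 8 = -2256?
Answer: 2289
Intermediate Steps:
p = -2248 (p = 8 - 2256 = -2248)
b(41, 0*6) - p = 41 - 1*(-2248) = 41 + 2248 = 2289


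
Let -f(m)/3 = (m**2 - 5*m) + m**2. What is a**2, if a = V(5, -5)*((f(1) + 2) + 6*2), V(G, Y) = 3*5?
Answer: 119025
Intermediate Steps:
f(m) = -6*m**2 + 15*m (f(m) = -3*((m**2 - 5*m) + m**2) = -3*(-5*m + 2*m**2) = -6*m**2 + 15*m)
V(G, Y) = 15
a = 345 (a = 15*((3*1*(5 - 2*1) + 2) + 6*2) = 15*((3*1*(5 - 2) + 2) + 12) = 15*((3*1*3 + 2) + 12) = 15*((9 + 2) + 12) = 15*(11 + 12) = 15*23 = 345)
a**2 = 345**2 = 119025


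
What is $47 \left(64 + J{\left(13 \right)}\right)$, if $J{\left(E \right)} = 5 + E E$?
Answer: $11186$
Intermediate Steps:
$J{\left(E \right)} = 5 + E^{2}$
$47 \left(64 + J{\left(13 \right)}\right) = 47 \left(64 + \left(5 + 13^{2}\right)\right) = 47 \left(64 + \left(5 + 169\right)\right) = 47 \left(64 + 174\right) = 47 \cdot 238 = 11186$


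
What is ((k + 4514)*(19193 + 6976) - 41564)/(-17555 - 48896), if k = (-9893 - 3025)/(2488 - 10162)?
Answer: -21583920445/12141547 ≈ -1777.7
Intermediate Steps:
k = 2153/1279 (k = -12918/(-7674) = -12918*(-1/7674) = 2153/1279 ≈ 1.6833)
((k + 4514)*(19193 + 6976) - 41564)/(-17555 - 48896) = ((2153/1279 + 4514)*(19193 + 6976) - 41564)/(-17555 - 48896) = ((5775559/1279)*26169 - 41564)/(-66451) = (151140603471/1279 - 41564)*(-1/66451) = (151087443115/1279)*(-1/66451) = -21583920445/12141547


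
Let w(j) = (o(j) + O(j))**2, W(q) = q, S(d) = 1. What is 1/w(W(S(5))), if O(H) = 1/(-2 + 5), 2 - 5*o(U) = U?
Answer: 225/64 ≈ 3.5156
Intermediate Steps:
o(U) = 2/5 - U/5
O(H) = 1/3
w(j) = (11/15 - j/5)**2 (w(j) = ((2/5 - j/5) + 1/3)**2 = (11/15 - j/5)**2)
1/w(W(S(5))) = 1/((-11 + 3*1)**2/225) = 1/((-11 + 3)**2/225) = 1/((1/225)*(-8)**2) = 1/((1/225)*64) = 1/(64/225) = 225/64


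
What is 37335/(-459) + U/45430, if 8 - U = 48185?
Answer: -572747431/6950790 ≈ -82.400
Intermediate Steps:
U = -48177 (U = 8 - 1*48185 = 8 - 48185 = -48177)
37335/(-459) + U/45430 = 37335/(-459) - 48177/45430 = 37335*(-1/459) - 48177*1/45430 = -12445/153 - 48177/45430 = -572747431/6950790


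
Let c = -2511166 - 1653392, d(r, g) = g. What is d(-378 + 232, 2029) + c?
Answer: -4162529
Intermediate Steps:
c = -4164558
d(-378 + 232, 2029) + c = 2029 - 4164558 = -4162529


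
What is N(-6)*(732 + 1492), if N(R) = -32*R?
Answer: 427008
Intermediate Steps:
N(-6)*(732 + 1492) = (-32*(-6))*(732 + 1492) = 192*2224 = 427008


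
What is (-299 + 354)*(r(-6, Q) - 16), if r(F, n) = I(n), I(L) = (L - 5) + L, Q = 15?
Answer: 495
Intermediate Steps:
I(L) = -5 + 2*L (I(L) = (-5 + L) + L = -5 + 2*L)
r(F, n) = -5 + 2*n
(-299 + 354)*(r(-6, Q) - 16) = (-299 + 354)*((-5 + 2*15) - 16) = 55*((-5 + 30) - 16) = 55*(25 - 16) = 55*9 = 495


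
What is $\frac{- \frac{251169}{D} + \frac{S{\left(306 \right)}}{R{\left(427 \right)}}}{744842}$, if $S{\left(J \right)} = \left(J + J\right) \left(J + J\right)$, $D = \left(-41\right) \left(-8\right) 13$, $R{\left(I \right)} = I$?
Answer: $\frac{1489806453}{1356154684976} \approx 0.0010986$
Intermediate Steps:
$D = 4264$ ($D = 328 \cdot 13 = 4264$)
$S{\left(J \right)} = 4 J^{2}$ ($S{\left(J \right)} = 2 J 2 J = 4 J^{2}$)
$\frac{- \frac{251169}{D} + \frac{S{\left(306 \right)}}{R{\left(427 \right)}}}{744842} = \frac{- \frac{251169}{4264} + \frac{4 \cdot 306^{2}}{427}}{744842} = \left(\left(-251169\right) \frac{1}{4264} + 4 \cdot 93636 \cdot \frac{1}{427}\right) \frac{1}{744842} = \left(- \frac{251169}{4264} + 374544 \cdot \frac{1}{427}\right) \frac{1}{744842} = \left(- \frac{251169}{4264} + \frac{374544}{427}\right) \frac{1}{744842} = \frac{1489806453}{1820728} \cdot \frac{1}{744842} = \frac{1489806453}{1356154684976}$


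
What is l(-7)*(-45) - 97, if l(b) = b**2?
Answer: -2302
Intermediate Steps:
l(-7)*(-45) - 97 = (-7)**2*(-45) - 97 = 49*(-45) - 97 = -2205 - 97 = -2302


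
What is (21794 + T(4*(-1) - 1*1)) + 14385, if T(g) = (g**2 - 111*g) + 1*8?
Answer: 36767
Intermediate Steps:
T(g) = 8 + g**2 - 111*g (T(g) = (g**2 - 111*g) + 8 = 8 + g**2 - 111*g)
(21794 + T(4*(-1) - 1*1)) + 14385 = (21794 + (8 + (4*(-1) - 1*1)**2 - 111*(4*(-1) - 1*1))) + 14385 = (21794 + (8 + (-4 - 1)**2 - 111*(-4 - 1))) + 14385 = (21794 + (8 + (-5)**2 - 111*(-5))) + 14385 = (21794 + (8 + 25 + 555)) + 14385 = (21794 + 588) + 14385 = 22382 + 14385 = 36767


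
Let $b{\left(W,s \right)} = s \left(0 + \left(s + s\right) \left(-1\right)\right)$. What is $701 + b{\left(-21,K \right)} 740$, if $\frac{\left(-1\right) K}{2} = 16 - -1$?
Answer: $-1710179$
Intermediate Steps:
$K = -34$ ($K = - 2 \left(16 - -1\right) = - 2 \left(16 + 1\right) = \left(-2\right) 17 = -34$)
$b{\left(W,s \right)} = - 2 s^{2}$ ($b{\left(W,s \right)} = s \left(0 + 2 s \left(-1\right)\right) = s \left(0 - 2 s\right) = s \left(- 2 s\right) = - 2 s^{2}$)
$701 + b{\left(-21,K \right)} 740 = 701 + - 2 \left(-34\right)^{2} \cdot 740 = 701 + \left(-2\right) 1156 \cdot 740 = 701 - 1710880 = -1710179$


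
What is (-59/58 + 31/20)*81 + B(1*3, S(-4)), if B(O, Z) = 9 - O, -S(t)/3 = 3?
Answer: 28509/580 ≈ 49.153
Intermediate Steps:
S(t) = -9 (S(t) = -3*3 = -9)
(-59/58 + 31/20)*81 + B(1*3, S(-4)) = (-59/58 + 31/20)*81 + (9 - 3) = (309/580)*81 + 6 = 25029/580 + 6 = 28509/580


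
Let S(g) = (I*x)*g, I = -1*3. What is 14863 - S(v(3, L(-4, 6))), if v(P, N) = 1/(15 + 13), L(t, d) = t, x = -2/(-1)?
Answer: 208085/14 ≈ 14863.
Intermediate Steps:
x = 2 (x = -2*(-1) = 2)
I = -3
v(P, N) = 1/28
S(g) = -6*g (S(g) = (-3*2)*g = -6*g)
14863 - S(v(3, L(-4, 6))) = 14863 - (-6)/28 = 14863 - 1*(-3/14) = 14863 + 3/14 = 208085/14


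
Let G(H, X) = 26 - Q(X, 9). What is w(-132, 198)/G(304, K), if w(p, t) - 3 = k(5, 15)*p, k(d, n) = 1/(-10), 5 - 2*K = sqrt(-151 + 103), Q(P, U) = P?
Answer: 7614/11285 - 648*I*sqrt(3)/11285 ≈ 0.6747 - 0.099457*I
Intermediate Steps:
K = 5/2 - 2*I*sqrt(3) (K = 5/2 - sqrt(-151 + 103)/2 = 5/2 - 2*I*sqrt(3) ≈ 2.5 - 3.4641*I)
k(d, n) = -1/10
w(p, t) = 3 - p/10
G(H, X) = 26 - X
w(-132, 198)/G(304, K) = (3 - 1/10*(-132))/(26 - (5/2 - 2*I*sqrt(3))) = (3 + 66/5)/(26 + (-5/2 + 2*I*sqrt(3))) = 81/(5*(47/2 + 2*I*sqrt(3)))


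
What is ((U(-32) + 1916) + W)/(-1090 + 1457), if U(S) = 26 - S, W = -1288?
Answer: 686/367 ≈ 1.8692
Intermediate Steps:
((U(-32) + 1916) + W)/(-1090 + 1457) = (((26 - 1*(-32)) + 1916) - 1288)/(-1090 + 1457) = (((26 + 32) + 1916) - 1288)/367 = ((58 + 1916) - 1288)*(1/367) = (1974 - 1288)*(1/367) = 686*(1/367) = 686/367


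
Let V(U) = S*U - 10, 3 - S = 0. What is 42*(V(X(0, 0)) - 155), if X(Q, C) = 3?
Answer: -6552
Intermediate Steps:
S = 3 (S = 3 - 1*0 = 3 + 0 = 3)
V(U) = -10 + 3*U (V(U) = 3*U - 10 = -10 + 3*U)
42*(V(X(0, 0)) - 155) = 42*((-10 + 3*3) - 155) = 42*((-10 + 9) - 155) = 42*(-1 - 155) = 42*(-156) = -6552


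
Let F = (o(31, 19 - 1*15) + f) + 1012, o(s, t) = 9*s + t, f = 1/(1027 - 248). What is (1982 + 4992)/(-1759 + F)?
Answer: -5432746/361455 ≈ -15.030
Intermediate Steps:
f = 1/779 ≈ 0.0012837
o(s, t) = t + 9*s
F = 1008806/779 (F = (((19 - 1*15) + 9*31) + 1/779) + 1012 = (((19 - 15) + 279) + 1/779) + 1012 = ((4 + 279) + 1/779) + 1012 = (283 + 1/779) + 1012 = 220458/779 + 1012 = 1008806/779 ≈ 1295.0)
(1982 + 4992)/(-1759 + F) = (1982 + 4992)/(-1759 + 1008806/779) = 6974/(-361455/779) = 6974*(-779/361455) = -5432746/361455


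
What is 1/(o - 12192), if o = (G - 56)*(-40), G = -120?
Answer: -1/5152 ≈ -0.00019410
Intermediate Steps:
o = 7040 (o = (-120 - 56)*(-40) = -176*(-40) = 7040)
1/(o - 12192) = 1/(7040 - 12192) = 1/(-5152) = -1/5152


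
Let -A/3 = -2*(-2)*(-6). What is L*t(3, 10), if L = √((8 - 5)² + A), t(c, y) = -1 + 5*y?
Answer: 441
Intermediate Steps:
A = 72 (A = -3*(-2*(-2))*(-6) = -12*(-6) = -3*(-24) = 72)
L = 9 (L = √((8 - 5)² + 72) = √(3² + 72) = √(9 + 72) = √81 = 9)
L*t(3, 10) = 9*(-1 + 5*10) = 9*(-1 + 50) = 9*49 = 441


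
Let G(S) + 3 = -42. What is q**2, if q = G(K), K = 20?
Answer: 2025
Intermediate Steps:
G(S) = -45 (G(S) = -3 - 42 = -45)
q = -45
q**2 = (-45)**2 = 2025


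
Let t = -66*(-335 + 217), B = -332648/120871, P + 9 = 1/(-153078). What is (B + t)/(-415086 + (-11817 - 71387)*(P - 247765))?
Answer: 580838854575/1538063998730385268 ≈ 3.7764e-7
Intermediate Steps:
P = -1377703/153078 (P = -9 + 1/(-153078) = -9 - 1/153078 = -1377703/153078 ≈ -9.0000)
B = -332648/120871 (B = -332648*1/120871 = -332648/120871 ≈ -2.7521)
t = 7788 (t = -66*(-118) = 7788)
(B + t)/(-415086 + (-11817 - 71387)*(P - 247765)) = (-332648/120871 + 7788)/(-415086 + (-11817 - 71387)*(-1377703/153078 - 247765)) = 941010700/(120871*(-415086 - 83204*(-37928748373/153078))) = 941010700/(120871*(-415086 + 50900380316566/2469)) = 941010700/(120871*(50899355469232/2469)) = (941010700/120871)*(2469/50899355469232) = 580838854575/1538063998730385268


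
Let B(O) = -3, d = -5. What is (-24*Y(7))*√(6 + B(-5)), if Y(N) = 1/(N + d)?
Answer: -12*√3 ≈ -20.785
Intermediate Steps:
Y(N) = 1/(-5 + N) (Y(N) = 1/(N - 5) = 1/(-5 + N))
(-24*Y(7))*√(6 + B(-5)) = (-24/(-5 + 7))*√(6 - 3) = (-24/2)*√3 = (-24*½)*√3 = -12*√3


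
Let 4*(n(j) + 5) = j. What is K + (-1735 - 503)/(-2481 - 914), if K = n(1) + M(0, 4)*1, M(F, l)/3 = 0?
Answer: -55553/13580 ≈ -4.0908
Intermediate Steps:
M(F, l) = 0 (M(F, l) = 3*0 = 0)
n(j) = -5 + j/4
K = -19/4 (K = (-5 + (¼)*1) + 0*1 = (-5 + ¼) + 0 = -19/4 + 0 = -19/4 ≈ -4.7500)
K + (-1735 - 503)/(-2481 - 914) = -19/4 + (-1735 - 503)/(-2481 - 914) = -19/4 - 2238/(-3395) = -19/4 - 2238*(-1/3395) = -19/4 + 2238/3395 = -55553/13580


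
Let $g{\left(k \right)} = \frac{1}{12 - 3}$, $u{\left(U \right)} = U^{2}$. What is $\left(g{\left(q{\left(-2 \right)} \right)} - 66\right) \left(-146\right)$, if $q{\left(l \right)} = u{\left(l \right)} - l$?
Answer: $\frac{86578}{9} \approx 9619.8$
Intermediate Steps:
$q{\left(l \right)} = l^{2} - l$
$g{\left(k \right)} = \frac{1}{9}$
$\left(g{\left(q{\left(-2 \right)} \right)} - 66\right) \left(-146\right) = \left(\frac{1}{9} - 66\right) \left(-146\right) = \left(- \frac{593}{9}\right) \left(-146\right) = \frac{86578}{9}$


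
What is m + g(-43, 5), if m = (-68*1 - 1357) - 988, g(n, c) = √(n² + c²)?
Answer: -2413 + √1874 ≈ -2369.7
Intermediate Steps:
g(n, c) = √(c² + n²)
m = -2413 (m = (-68 - 1357) - 988 = -1425 - 988 = -2413)
m + g(-43, 5) = -2413 + √(5² + (-43)²) = -2413 + √(25 + 1849) = -2413 + √1874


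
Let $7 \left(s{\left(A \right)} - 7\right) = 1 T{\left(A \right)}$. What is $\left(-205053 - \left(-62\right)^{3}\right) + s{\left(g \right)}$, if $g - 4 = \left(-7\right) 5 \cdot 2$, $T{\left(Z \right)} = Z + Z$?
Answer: $\frac{232842}{7} \approx 33263.0$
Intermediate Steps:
$T{\left(Z \right)} = 2 Z$
$g = -66$ ($g = 4 + \left(-7\right) 5 \cdot 2 = 4 - 70 = -66$)
$s{\left(A \right)} = 7 + \frac{2 A}{7}$ ($s{\left(A \right)} = 7 + \frac{1 \cdot 2 A}{7} = 7 + \frac{2 A}{7}$)
$\left(-205053 - \left(-62\right)^{3}\right) + s{\left(g \right)} = \left(-205053 - \left(-62\right)^{3}\right) + \left(7 + \frac{2}{7} \left(-66\right)\right) = \left(-205053 - -238328\right) + \left(7 - \frac{132}{7}\right) = \left(-205053 + 238328\right) - \frac{83}{7} = 33275 - \frac{83}{7} = \frac{232842}{7}$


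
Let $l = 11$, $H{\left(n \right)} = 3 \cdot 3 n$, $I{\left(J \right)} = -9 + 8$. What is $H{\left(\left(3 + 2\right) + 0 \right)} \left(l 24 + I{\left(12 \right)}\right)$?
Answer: $11835$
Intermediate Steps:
$I{\left(J \right)} = -1$
$H{\left(n \right)} = 9 n$
$H{\left(\left(3 + 2\right) + 0 \right)} \left(l 24 + I{\left(12 \right)}\right) = 9 \left(\left(3 + 2\right) + 0\right) \left(11 \cdot 24 - 1\right) = 9 \left(5 + 0\right) \left(264 - 1\right) = 9 \cdot 5 \cdot 263 = 45 \cdot 263 = 11835$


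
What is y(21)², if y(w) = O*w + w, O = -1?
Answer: 0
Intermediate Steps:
y(w) = 0 (y(w) = -w + w = 0)
y(21)² = 0² = 0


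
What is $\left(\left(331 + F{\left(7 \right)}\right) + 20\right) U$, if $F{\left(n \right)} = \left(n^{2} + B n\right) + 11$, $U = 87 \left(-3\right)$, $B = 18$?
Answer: $-140157$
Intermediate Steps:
$U = -261$
$F{\left(n \right)} = 11 + n^{2} + 18 n$ ($F{\left(n \right)} = \left(n^{2} + 18 n\right) + 11 = 11 + n^{2} + 18 n$)
$\left(\left(331 + F{\left(7 \right)}\right) + 20\right) U = \left(\left(331 + \left(11 + 7^{2} + 18 \cdot 7\right)\right) + 20\right) \left(-261\right) = \left(\left(331 + \left(11 + 49 + 126\right)\right) + 20\right) \left(-261\right) = \left(\left(331 + 186\right) + 20\right) \left(-261\right) = \left(517 + 20\right) \left(-261\right) = 537 \left(-261\right) = -140157$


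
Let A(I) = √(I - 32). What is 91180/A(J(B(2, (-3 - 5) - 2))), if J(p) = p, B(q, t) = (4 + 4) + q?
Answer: -45590*I*√22/11 ≈ -19440.0*I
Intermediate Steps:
B(q, t) = 8 + q
A(I) = √(-32 + I)
91180/A(J(B(2, (-3 - 5) - 2))) = 91180/(√(-32 + (8 + 2))) = 91180/(√(-32 + 10)) = 91180/(√(-22)) = 91180/((I*√22)) = 91180*(-I*√22/22) = -45590*I*√22/11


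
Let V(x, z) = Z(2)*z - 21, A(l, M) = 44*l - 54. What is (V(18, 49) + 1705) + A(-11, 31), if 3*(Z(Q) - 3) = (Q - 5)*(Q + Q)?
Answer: 1097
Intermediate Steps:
Z(Q) = 3 + 2*Q*(-5 + Q)/3 (Z(Q) = 3 + ((Q - 5)*(Q + Q))/3 = 3 + ((-5 + Q)*(2*Q))/3 = 3 + (2*Q*(-5 + Q))/3 = 3 + 2*Q*(-5 + Q)/3)
A(l, M) = -54 + 44*l
V(x, z) = -21 - z (V(x, z) = (3 - 10/3*2 + (2/3)*2**2)*z - 21 = (3 - 20/3 + (2/3)*4)*z - 21 = (3 - 20/3 + 8/3)*z - 21 = -z - 21 = -21 - z)
(V(18, 49) + 1705) + A(-11, 31) = ((-21 - 1*49) + 1705) + (-54 + 44*(-11)) = ((-21 - 49) + 1705) + (-54 - 484) = (-70 + 1705) - 538 = 1635 - 538 = 1097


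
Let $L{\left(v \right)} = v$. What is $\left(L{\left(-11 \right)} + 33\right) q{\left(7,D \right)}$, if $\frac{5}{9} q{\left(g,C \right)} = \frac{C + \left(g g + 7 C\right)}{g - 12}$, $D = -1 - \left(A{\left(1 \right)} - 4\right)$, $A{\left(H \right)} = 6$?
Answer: $-198$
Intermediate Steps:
$D = -3$ ($D = -1 - \left(6 - 4\right) = -1 - 2 = -3$)
$q{\left(g,C \right)} = \frac{9 \left(g^{2} + 8 C\right)}{5 \left(-12 + g\right)}$ ($q{\left(g,C \right)} = \frac{9 \frac{C + \left(g g + 7 C\right)}{g - 12}}{5} = \frac{9 \frac{C + \left(g^{2} + 7 C\right)}{-12 + g}}{5} = \frac{9 \frac{g^{2} + 8 C}{-12 + g}}{5} = \frac{9 \left(g^{2} + 8 C\right)}{5 \left(-12 + g\right)}$)
$\left(L{\left(-11 \right)} + 33\right) q{\left(7,D \right)} = \left(-11 + 33\right) \frac{9 \left(7^{2} + 8 \left(-3\right)\right)}{5 \left(-12 + 7\right)} = 22 \frac{9 \left(49 - 24\right)}{5 \left(-5\right)} = 22 \cdot \frac{9}{5} \left(- \frac{1}{5}\right) 25 = 22 \left(-9\right) = -198$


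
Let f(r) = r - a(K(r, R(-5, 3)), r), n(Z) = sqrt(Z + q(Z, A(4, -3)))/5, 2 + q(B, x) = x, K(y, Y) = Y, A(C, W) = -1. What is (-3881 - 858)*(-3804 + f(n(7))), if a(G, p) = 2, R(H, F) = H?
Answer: 90173692/5 ≈ 1.8035e+7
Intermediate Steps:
q(B, x) = -2 + x
n(Z) = sqrt(-3 + Z)/5 (n(Z) = sqrt(Z + (-2 - 1))/5 = sqrt(Z - 3)*(1/5) = sqrt(-3 + Z)*(1/5) = sqrt(-3 + Z)/5)
f(r) = -2 + r (f(r) = r - 1*2 = r - 2 = -2 + r)
(-3881 - 858)*(-3804 + f(n(7))) = (-3881 - 858)*(-3804 + (-2 + sqrt(-3 + 7)/5)) = -4739*(-3804 + (-2 + sqrt(4)/5)) = -4739*(-3804 + (-2 + (1/5)*2)) = -4739*(-3804 + (-2 + 2/5)) = -4739*(-3804 - 8/5) = -4739*(-19028/5) = 90173692/5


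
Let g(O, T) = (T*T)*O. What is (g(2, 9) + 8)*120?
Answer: 20400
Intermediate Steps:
g(O, T) = O*T² (g(O, T) = T²*O = O*T²)
(g(2, 9) + 8)*120 = (2*9² + 8)*120 = (2*81 + 8)*120 = (162 + 8)*120 = 170*120 = 20400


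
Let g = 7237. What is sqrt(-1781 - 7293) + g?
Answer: 7237 + I*sqrt(9074) ≈ 7237.0 + 95.258*I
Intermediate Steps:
sqrt(-1781 - 7293) + g = sqrt(-1781 - 7293) + 7237 = sqrt(-9074) + 7237 = I*sqrt(9074) + 7237 = 7237 + I*sqrt(9074)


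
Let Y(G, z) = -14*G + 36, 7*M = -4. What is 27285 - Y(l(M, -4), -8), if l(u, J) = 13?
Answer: 27431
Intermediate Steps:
M = -4/7 (M = (⅐)*(-4) = -4/7 ≈ -0.57143)
Y(G, z) = 36 - 14*G
27285 - Y(l(M, -4), -8) = 27285 - (36 - 14*13) = 27285 - (36 - 182) = 27285 - 1*(-146) = 27285 + 146 = 27431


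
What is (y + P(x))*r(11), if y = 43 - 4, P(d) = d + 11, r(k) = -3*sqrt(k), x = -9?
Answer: -123*sqrt(11) ≈ -407.94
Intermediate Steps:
P(d) = 11 + d
y = 39
(y + P(x))*r(11) = (39 + (11 - 9))*(-3*sqrt(11)) = (39 + 2)*(-3*sqrt(11)) = 41*(-3*sqrt(11)) = -123*sqrt(11)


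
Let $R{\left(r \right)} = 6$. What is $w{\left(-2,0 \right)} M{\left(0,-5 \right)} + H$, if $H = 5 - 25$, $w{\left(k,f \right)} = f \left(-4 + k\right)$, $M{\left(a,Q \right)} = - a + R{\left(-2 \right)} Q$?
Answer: $-20$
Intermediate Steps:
$M{\left(a,Q \right)} = - a + 6 Q$
$H = -20$ ($H = 5 - 25 = -20$)
$w{\left(-2,0 \right)} M{\left(0,-5 \right)} + H = 0 \left(-4 - 2\right) \left(\left(-1\right) 0 + 6 \left(-5\right)\right) - 20 = 0 \left(-6\right) \left(0 - 30\right) - 20 = 0 \left(-30\right) - 20 = 0 - 20 = -20$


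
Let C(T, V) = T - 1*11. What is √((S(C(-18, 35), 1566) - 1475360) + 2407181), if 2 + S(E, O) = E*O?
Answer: 13*√5245 ≈ 941.49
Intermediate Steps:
C(T, V) = -11 + T (C(T, V) = T - 11 = -11 + T)
S(E, O) = -2 + E*O
√((S(C(-18, 35), 1566) - 1475360) + 2407181) = √(((-2 + (-11 - 18)*1566) - 1475360) + 2407181) = √(((-2 - 29*1566) - 1475360) + 2407181) = √(((-2 - 45414) - 1475360) + 2407181) = √((-45416 - 1475360) + 2407181) = √(-1520776 + 2407181) = √886405 = 13*√5245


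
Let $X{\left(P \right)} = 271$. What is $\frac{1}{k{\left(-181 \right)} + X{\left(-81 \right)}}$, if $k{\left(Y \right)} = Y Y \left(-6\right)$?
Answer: $- \frac{1}{196295} \approx -5.0944 \cdot 10^{-6}$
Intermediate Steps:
$k{\left(Y \right)} = - 6 Y^{2}$ ($k{\left(Y \right)} = Y^{2} \left(-6\right) = - 6 Y^{2}$)
$\frac{1}{k{\left(-181 \right)} + X{\left(-81 \right)}} = \frac{1}{- 6 \left(-181\right)^{2} + 271} = \frac{1}{\left(-6\right) 32761 + 271} = \frac{1}{-196566 + 271} = \frac{1}{-196295} = - \frac{1}{196295}$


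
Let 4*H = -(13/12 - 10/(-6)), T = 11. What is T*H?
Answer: -121/16 ≈ -7.5625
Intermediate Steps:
H = -11/16 (H = (-(13/12 - 10/(-6)))/4 = (-(13*(1/12) - 10*(-1/6)))/4 = (-(13/12 + 5/3))/4 = (-1*11/4)/4 = (1/4)*(-11/4) = -11/16 ≈ -0.68750)
T*H = 11*(-11/16) = -121/16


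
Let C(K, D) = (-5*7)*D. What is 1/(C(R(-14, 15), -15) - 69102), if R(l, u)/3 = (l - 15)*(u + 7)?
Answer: -1/68577 ≈ -1.4582e-5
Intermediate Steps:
R(l, u) = 3*(-15 + l)*(7 + u) (R(l, u) = 3*((l - 15)*(u + 7)) = 3*((-15 + l)*(7 + u)) = 3*(-15 + l)*(7 + u))
C(K, D) = -35*D
1/(C(R(-14, 15), -15) - 69102) = 1/(-35*(-15) - 69102) = 1/(525 - 69102) = 1/(-68577) = -1/68577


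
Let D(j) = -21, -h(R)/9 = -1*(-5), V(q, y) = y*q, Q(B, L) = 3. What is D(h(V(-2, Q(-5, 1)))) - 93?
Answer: -114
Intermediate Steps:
V(q, y) = q*y
h(R) = -45 (h(R) = -(-9)*(-5) = -9*5 = -45)
D(h(V(-2, Q(-5, 1)))) - 93 = -21 - 93 = -114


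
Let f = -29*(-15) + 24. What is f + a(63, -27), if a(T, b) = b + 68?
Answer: 500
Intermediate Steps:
a(T, b) = 68 + b
f = 459 (f = 435 + 24 = 459)
f + a(63, -27) = 459 + (68 - 27) = 459 + 41 = 500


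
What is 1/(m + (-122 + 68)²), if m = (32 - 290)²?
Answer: 1/69480 ≈ 1.4393e-5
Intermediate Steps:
m = 66564 (m = (-258)² = 66564)
1/(m + (-122 + 68)²) = 1/(66564 + (-122 + 68)²) = 1/(66564 + (-54)²) = 1/(66564 + 2916) = 1/69480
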